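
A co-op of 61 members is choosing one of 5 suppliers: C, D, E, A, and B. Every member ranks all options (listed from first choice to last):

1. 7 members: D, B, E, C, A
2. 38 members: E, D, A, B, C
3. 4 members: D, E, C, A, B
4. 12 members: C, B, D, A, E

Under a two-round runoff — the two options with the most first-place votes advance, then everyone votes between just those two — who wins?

E

Round 1 first-place votes: C 12, D 11, E 38, A 0, B 0.
E and C advance.
Runoff: E is preferred to C by 49 voters; C by 12.
E wins the runoff.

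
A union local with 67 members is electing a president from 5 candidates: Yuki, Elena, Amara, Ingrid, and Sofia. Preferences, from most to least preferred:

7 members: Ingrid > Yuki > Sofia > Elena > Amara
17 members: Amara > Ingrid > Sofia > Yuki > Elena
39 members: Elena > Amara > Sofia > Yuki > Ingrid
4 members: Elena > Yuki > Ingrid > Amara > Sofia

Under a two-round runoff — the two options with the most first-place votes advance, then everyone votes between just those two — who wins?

Round 1 first-place votes: Yuki 0, Elena 43, Amara 17, Ingrid 7, Sofia 0.
Elena and Amara advance.
Runoff: Elena is preferred to Amara by 50 voters; Amara by 17.
Elena wins the runoff.

Elena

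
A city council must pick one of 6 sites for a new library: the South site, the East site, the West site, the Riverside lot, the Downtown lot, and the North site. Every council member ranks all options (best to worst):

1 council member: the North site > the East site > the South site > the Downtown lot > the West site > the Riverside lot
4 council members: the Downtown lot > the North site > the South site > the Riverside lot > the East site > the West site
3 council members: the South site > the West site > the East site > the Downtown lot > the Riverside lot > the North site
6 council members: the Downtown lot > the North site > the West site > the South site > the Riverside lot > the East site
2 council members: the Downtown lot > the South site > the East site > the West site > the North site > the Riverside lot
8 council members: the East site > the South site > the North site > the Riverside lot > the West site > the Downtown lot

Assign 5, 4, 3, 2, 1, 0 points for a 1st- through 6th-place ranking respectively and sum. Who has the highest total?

the South site: 1·3 + 4·3 + 3·5 + 6·2 + 2·4 + 8·4 = 82
the East site: 1·4 + 4·1 + 3·3 + 6·0 + 2·3 + 8·5 = 63
the West site: 1·1 + 4·0 + 3·4 + 6·3 + 2·2 + 8·1 = 43
the Riverside lot: 1·0 + 4·2 + 3·1 + 6·1 + 2·0 + 8·2 = 33
the Downtown lot: 1·2 + 4·5 + 3·2 + 6·5 + 2·5 + 8·0 = 68
the North site: 1·5 + 4·4 + 3·0 + 6·4 + 2·1 + 8·3 = 71
the South site has the highest Borda score (82).

the South site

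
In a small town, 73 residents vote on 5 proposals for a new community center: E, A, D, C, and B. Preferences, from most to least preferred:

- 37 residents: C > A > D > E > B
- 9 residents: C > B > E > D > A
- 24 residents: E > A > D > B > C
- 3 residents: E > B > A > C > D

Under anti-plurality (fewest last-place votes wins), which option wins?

Last-place votes: E 0, A 9, D 3, C 24, B 37.
E is ranked last by the fewest voters, so E wins.

E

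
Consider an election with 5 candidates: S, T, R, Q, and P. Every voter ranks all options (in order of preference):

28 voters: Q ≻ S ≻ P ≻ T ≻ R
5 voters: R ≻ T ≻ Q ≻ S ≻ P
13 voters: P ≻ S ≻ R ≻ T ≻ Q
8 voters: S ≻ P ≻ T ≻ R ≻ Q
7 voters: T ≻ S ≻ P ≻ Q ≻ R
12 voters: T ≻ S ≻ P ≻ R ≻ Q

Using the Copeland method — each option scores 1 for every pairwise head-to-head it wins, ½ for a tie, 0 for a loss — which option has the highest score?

S

S: beats T, R, Q, and P → score 4.
T: beats R and Q; loses to S and P → score 2.
R: beats Q; loses to S, T, and P → score 1.
Q: loses to S, T, R, and P → score 0.
P: beats T, R, and Q; loses to S → score 3.
S has the best pairwise record.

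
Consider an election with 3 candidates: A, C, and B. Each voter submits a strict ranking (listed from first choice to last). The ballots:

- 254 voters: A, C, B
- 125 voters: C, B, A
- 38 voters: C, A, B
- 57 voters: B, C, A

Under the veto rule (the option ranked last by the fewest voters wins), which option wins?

Last-place votes: A 182, C 0, B 292.
C is ranked last by the fewest voters, so C wins.

C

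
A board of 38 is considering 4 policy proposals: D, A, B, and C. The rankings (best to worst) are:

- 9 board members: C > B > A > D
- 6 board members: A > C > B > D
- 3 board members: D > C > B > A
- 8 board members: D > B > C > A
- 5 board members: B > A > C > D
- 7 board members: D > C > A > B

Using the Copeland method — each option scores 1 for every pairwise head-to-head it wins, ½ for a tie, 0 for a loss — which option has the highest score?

D: loses to A, B, and C → score 0.
A: beats D; loses to B and C → score 1.
B: beats D and A; loses to C → score 2.
C: beats D, A, and B → score 3.
C has the best pairwise record.

C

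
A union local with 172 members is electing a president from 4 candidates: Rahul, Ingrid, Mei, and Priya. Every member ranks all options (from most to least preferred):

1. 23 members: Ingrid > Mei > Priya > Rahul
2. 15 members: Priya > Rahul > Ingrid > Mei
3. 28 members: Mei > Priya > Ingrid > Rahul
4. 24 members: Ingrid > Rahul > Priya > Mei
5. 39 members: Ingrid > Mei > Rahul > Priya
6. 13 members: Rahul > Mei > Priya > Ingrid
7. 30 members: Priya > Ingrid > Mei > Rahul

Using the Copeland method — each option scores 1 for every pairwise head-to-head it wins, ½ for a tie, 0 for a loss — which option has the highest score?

Rahul: loses to Ingrid, Mei, and Priya → score 0.
Ingrid: beats Rahul and Mei; ties Priya → score 2.5.
Mei: beats Rahul and Priya; loses to Ingrid → score 2.
Priya: beats Rahul; ties Ingrid; loses to Mei → score 1.5.
Ingrid has the best pairwise record.

Ingrid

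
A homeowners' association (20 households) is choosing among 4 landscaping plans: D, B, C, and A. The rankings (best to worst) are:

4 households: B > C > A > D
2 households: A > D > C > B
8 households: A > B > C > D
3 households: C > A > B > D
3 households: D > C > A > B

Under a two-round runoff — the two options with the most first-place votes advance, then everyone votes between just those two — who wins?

A

Round 1 first-place votes: D 3, B 4, C 3, A 10.
A and B advance.
Runoff: A is preferred to B by 16 voters; B by 4.
A wins the runoff.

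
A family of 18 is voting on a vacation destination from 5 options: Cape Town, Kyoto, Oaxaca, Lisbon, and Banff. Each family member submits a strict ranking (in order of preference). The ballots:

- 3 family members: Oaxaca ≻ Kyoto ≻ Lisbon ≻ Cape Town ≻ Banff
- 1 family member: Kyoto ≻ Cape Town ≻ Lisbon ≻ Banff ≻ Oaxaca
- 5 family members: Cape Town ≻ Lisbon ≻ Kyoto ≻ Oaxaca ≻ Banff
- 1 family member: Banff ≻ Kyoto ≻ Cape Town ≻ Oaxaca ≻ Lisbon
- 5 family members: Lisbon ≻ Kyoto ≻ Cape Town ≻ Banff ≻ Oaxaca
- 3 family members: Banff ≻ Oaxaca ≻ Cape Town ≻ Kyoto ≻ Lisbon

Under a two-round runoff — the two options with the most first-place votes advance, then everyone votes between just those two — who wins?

Round 1 first-place votes: Cape Town 5, Kyoto 1, Oaxaca 3, Lisbon 5, Banff 4.
Lisbon and Cape Town advance.
Runoff: Lisbon is preferred to Cape Town by 8 voters; Cape Town by 10.
Cape Town wins the runoff.

Cape Town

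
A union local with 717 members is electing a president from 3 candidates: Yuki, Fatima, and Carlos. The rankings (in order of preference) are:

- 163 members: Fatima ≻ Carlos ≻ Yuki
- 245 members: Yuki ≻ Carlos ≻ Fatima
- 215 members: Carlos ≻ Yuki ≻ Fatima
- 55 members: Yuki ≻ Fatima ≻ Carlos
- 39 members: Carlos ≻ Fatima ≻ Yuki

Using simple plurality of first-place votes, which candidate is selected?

First-place votes: Yuki 300, Fatima 163, Carlos 254.
Yuki has the most first-place votes.

Yuki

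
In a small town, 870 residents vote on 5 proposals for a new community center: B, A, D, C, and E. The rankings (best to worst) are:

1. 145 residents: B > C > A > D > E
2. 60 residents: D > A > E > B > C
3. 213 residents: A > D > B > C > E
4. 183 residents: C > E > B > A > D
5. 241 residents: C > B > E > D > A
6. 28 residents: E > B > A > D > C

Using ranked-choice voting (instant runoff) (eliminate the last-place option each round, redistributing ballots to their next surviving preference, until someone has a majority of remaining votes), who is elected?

C

Round 1: B 145, A 213, D 60, C 424, E 28. Eliminate E.
Round 2: B 173, A 213, D 60, C 424. Eliminate D.
Round 3: B 173, A 273, C 424. Eliminate B.
Round 4: A 301, C 569. C has a majority.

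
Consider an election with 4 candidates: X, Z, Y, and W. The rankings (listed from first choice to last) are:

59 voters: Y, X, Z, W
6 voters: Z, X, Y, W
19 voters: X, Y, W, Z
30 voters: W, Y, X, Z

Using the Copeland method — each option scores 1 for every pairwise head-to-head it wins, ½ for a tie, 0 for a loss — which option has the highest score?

X: beats Z and W; loses to Y → score 2.
Z: beats W; loses to X and Y → score 1.
Y: beats X, Z, and W → score 3.
W: loses to X, Z, and Y → score 0.
Y has the best pairwise record.

Y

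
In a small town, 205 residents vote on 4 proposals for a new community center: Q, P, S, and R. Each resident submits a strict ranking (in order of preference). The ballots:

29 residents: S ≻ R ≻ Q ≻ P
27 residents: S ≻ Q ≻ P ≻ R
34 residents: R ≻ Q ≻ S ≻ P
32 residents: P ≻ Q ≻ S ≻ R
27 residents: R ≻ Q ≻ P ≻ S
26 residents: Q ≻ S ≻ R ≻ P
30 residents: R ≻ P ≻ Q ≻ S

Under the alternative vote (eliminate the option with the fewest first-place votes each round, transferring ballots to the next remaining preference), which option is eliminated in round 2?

P

Round 1: Q 26, P 32, S 56, R 91. Eliminate Q.
Round 2: P 32, S 82, R 91. Eliminate P.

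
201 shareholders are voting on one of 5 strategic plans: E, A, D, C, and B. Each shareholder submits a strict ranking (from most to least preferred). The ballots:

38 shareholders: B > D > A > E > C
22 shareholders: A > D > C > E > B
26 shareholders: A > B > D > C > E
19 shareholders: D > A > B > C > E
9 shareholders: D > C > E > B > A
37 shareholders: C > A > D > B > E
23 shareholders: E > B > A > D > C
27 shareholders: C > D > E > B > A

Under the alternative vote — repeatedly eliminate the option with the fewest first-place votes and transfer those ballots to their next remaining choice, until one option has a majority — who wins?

A

Round 1: E 23, A 48, D 28, C 64, B 38. Eliminate E.
Round 2: A 48, D 28, C 64, B 61. Eliminate D.
Round 3: A 67, C 73, B 61. Eliminate B.
Round 4: A 128, C 73. A has a majority.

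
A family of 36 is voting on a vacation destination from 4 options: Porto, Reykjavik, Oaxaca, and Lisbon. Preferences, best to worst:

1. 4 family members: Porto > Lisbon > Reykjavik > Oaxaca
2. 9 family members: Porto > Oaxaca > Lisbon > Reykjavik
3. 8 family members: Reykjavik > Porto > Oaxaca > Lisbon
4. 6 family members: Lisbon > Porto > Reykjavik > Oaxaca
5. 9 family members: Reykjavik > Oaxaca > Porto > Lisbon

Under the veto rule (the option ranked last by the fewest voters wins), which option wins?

Last-place votes: Porto 0, Reykjavik 9, Oaxaca 10, Lisbon 17.
Porto is ranked last by the fewest voters, so Porto wins.

Porto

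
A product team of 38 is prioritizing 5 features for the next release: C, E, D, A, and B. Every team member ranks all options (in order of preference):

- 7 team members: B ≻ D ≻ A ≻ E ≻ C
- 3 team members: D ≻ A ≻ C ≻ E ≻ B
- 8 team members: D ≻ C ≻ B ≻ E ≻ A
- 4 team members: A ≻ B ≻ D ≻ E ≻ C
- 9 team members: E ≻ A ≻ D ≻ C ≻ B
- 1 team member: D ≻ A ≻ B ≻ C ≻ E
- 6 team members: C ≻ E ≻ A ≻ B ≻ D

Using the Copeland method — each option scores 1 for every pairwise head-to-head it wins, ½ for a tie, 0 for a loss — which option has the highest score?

D

C: beats B; loses to E, D, and A → score 1.
E: beats C and A; loses to D and B → score 2.
D: beats C, E, and B; ties A → score 3.5.
A: beats C and B; ties D; loses to E → score 2.5.
B: beats E; loses to C, D, and A → score 1.
D has the best pairwise record.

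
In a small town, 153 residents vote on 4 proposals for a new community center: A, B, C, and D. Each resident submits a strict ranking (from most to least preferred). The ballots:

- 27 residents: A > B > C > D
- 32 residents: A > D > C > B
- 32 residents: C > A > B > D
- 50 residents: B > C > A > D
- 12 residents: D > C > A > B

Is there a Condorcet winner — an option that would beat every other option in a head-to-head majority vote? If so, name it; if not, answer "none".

Checking pairwise contests:
C beats A 94–59.
A beats B 103–50.
B beats C 77–76.
A beats D 141–12.
Every option loses at least one head-to-head, so there is no Condorcet winner.

none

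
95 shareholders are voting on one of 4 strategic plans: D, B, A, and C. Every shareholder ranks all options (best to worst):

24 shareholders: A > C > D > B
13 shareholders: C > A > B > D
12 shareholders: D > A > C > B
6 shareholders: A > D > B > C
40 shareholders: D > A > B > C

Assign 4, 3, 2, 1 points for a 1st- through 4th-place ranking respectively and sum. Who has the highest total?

A

D: 24·2 + 13·1 + 12·4 + 6·3 + 40·4 = 287
B: 24·1 + 13·2 + 12·1 + 6·2 + 40·2 = 154
A: 24·4 + 13·3 + 12·3 + 6·4 + 40·3 = 315
C: 24·3 + 13·4 + 12·2 + 6·1 + 40·1 = 194
A has the highest Borda score (315).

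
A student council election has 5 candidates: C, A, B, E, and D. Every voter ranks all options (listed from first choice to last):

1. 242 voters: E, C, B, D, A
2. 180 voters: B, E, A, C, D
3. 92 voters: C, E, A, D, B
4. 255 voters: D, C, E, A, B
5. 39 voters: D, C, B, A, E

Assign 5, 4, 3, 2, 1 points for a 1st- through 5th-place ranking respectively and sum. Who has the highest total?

C: 242·4 + 180·2 + 92·5 + 255·4 + 39·4 = 2964
A: 242·1 + 180·3 + 92·3 + 255·2 + 39·2 = 1646
B: 242·3 + 180·5 + 92·1 + 255·1 + 39·3 = 2090
E: 242·5 + 180·4 + 92·4 + 255·3 + 39·1 = 3102
D: 242·2 + 180·1 + 92·2 + 255·5 + 39·5 = 2318
E has the highest Borda score (3102).

E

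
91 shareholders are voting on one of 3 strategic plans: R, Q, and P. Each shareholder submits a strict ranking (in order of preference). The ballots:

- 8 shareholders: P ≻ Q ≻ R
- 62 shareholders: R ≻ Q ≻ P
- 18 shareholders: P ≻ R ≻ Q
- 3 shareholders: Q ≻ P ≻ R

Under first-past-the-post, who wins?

R

First-place votes: R 62, Q 3, P 26.
R has the most first-place votes.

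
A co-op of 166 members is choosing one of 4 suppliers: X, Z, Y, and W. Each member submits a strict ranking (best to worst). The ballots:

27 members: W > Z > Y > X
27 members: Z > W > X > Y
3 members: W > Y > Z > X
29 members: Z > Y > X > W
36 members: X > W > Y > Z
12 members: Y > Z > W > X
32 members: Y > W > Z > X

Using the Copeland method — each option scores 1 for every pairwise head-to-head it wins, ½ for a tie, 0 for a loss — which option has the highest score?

X: loses to Z, Y, and W → score 0.
Z: beats X; ties Y; loses to W → score 1.5.
Y: beats X; ties Z; loses to W → score 1.5.
W: beats X, Z, and Y → score 3.
W has the best pairwise record.

W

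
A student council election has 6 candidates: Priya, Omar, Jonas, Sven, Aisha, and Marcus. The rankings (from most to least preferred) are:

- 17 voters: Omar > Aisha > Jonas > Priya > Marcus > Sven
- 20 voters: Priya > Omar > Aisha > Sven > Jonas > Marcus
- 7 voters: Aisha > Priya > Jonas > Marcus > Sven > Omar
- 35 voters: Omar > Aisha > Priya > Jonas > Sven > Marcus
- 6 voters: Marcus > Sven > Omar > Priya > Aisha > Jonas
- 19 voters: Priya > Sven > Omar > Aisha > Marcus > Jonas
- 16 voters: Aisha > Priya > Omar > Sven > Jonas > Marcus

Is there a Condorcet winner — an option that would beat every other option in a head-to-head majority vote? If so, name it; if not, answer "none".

none

Checking pairwise contests:
Aisha beats Priya 75–45.
Priya beats Omar 62–58.
Priya beats Jonas 103–17.
Priya beats Sven 114–6.
Omar beats Aisha 97–23.
Priya beats Marcus 114–6.
Every option loses at least one head-to-head, so there is no Condorcet winner.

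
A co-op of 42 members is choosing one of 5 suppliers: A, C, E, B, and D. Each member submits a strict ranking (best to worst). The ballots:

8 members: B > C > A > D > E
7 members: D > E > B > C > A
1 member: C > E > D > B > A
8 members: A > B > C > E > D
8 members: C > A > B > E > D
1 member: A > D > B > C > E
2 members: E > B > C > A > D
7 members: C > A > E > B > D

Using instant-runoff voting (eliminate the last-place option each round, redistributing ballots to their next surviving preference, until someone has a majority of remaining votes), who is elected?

Round 1: A 9, C 16, E 2, B 8, D 7. Eliminate E.
Round 2: A 9, C 16, B 10, D 7. Eliminate D.
Round 3: A 9, C 16, B 17. Eliminate A.
Round 4: C 16, B 26. B has a majority.

B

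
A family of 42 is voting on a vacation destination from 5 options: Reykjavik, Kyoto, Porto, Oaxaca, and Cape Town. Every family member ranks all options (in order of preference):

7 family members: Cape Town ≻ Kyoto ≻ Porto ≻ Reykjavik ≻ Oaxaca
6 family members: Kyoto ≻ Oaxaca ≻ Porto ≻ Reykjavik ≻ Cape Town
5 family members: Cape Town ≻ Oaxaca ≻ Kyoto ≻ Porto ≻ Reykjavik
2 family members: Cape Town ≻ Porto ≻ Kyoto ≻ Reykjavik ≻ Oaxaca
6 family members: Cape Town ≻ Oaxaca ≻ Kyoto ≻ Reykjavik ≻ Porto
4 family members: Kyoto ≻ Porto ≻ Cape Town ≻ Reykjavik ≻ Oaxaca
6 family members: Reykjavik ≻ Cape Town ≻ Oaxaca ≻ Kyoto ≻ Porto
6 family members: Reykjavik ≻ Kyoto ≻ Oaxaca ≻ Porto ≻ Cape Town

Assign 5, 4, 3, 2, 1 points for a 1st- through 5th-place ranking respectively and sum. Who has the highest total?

Reykjavik: 7·2 + 6·2 + 5·1 + 2·2 + 6·2 + 4·2 + 6·5 + 6·5 = 115
Kyoto: 7·4 + 6·5 + 5·3 + 2·3 + 6·3 + 4·5 + 6·2 + 6·4 = 153
Porto: 7·3 + 6·3 + 5·2 + 2·4 + 6·1 + 4·4 + 6·1 + 6·2 = 97
Oaxaca: 7·1 + 6·4 + 5·4 + 2·1 + 6·4 + 4·1 + 6·3 + 6·3 = 117
Cape Town: 7·5 + 6·1 + 5·5 + 2·5 + 6·5 + 4·3 + 6·4 + 6·1 = 148
Kyoto has the highest Borda score (153).

Kyoto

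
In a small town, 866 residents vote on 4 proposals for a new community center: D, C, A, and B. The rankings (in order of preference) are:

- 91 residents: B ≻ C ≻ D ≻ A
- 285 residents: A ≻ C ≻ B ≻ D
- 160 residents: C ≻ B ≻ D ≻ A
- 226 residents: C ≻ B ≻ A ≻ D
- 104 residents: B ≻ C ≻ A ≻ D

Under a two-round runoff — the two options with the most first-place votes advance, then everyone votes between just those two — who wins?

Round 1 first-place votes: D 0, C 386, A 285, B 195.
C and A advance.
Runoff: C is preferred to A by 581 voters; A by 285.
C wins the runoff.

C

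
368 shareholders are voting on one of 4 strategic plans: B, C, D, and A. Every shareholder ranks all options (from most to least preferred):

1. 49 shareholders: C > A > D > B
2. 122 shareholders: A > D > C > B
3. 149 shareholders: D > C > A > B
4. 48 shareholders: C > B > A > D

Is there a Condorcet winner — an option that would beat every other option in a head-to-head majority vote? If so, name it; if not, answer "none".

none

Checking pairwise contests:
C beats B 368–0.
D beats C 271–97.
A beats D 219–149.
C beats A 246–122.
Every option loses at least one head-to-head, so there is no Condorcet winner.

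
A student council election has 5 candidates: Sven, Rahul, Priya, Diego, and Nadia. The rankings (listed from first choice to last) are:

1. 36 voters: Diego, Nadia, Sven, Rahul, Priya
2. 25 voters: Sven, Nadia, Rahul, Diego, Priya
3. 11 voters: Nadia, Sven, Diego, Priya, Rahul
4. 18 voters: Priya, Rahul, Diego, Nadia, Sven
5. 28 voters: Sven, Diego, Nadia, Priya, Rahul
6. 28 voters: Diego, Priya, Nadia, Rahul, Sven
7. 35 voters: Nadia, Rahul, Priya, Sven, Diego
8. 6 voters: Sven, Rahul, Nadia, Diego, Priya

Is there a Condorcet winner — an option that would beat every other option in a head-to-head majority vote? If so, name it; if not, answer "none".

none

Checking pairwise contests:
Nadia beats Sven 128–59.
Sven beats Rahul 106–81.
Sven beats Priya 106–81.
Sven beats Diego 105–82.
Diego beats Nadia 110–77.
Every option loses at least one head-to-head, so there is no Condorcet winner.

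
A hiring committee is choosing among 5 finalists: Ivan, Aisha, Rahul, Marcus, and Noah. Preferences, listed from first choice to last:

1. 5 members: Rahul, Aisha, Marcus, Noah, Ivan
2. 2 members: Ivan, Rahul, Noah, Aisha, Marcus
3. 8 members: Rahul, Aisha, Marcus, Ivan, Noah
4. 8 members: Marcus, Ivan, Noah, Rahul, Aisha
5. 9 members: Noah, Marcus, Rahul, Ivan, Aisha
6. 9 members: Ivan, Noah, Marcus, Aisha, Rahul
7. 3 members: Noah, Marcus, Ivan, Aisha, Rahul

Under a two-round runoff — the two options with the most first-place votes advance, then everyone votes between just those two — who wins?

Round 1 first-place votes: Ivan 11, Aisha 0, Rahul 13, Marcus 8, Noah 12.
Rahul and Noah advance.
Runoff: Rahul is preferred to Noah by 15 voters; Noah by 29.
Noah wins the runoff.

Noah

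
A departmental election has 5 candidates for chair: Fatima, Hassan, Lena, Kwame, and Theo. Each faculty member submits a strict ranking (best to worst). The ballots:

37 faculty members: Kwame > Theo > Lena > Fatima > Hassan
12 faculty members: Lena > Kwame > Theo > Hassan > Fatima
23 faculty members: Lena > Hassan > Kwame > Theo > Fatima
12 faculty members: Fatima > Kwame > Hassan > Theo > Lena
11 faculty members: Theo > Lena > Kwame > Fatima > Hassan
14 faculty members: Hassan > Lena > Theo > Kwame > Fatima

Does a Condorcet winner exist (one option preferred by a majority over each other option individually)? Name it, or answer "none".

none

Checking pairwise contests:
Lena beats Fatima 97–12.
Fatima beats Hassan 60–49.
Theo beats Lena 60–49.
Lena beats Kwame 60–49.
Kwame beats Theo 84–25.
Every option loses at least one head-to-head, so there is no Condorcet winner.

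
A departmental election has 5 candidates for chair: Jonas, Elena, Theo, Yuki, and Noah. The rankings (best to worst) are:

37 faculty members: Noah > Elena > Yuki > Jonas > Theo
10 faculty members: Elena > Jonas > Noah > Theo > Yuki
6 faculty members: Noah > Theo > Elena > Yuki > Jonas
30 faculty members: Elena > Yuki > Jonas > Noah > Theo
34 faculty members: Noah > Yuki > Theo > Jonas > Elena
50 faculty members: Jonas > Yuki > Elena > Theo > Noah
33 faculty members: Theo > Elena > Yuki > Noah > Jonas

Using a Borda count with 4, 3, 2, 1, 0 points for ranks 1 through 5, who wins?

Yuki

Jonas: 37·1 + 10·3 + 6·0 + 30·2 + 34·1 + 50·4 + 33·0 = 361
Elena: 37·3 + 10·4 + 6·2 + 30·4 + 34·0 + 50·2 + 33·3 = 482
Theo: 37·0 + 10·1 + 6·3 + 30·0 + 34·2 + 50·1 + 33·4 = 278
Yuki: 37·2 + 10·0 + 6·1 + 30·3 + 34·3 + 50·3 + 33·2 = 488
Noah: 37·4 + 10·2 + 6·4 + 30·1 + 34·4 + 50·0 + 33·1 = 391
Yuki has the highest Borda score (488).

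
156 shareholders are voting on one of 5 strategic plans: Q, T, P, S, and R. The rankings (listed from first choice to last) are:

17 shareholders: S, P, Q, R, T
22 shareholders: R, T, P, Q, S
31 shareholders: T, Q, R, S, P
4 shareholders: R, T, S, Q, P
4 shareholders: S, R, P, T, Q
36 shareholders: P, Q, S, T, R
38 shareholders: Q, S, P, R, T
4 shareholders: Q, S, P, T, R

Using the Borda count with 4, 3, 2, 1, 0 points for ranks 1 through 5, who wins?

Q: 17·2 + 22·1 + 31·3 + 4·1 + 4·0 + 36·3 + 38·4 + 4·4 = 429
T: 17·0 + 22·3 + 31·4 + 4·3 + 4·1 + 36·1 + 38·0 + 4·1 = 246
P: 17·3 + 22·2 + 31·0 + 4·0 + 4·2 + 36·4 + 38·2 + 4·2 = 331
S: 17·4 + 22·0 + 31·1 + 4·2 + 4·4 + 36·2 + 38·3 + 4·3 = 321
R: 17·1 + 22·4 + 31·2 + 4·4 + 4·3 + 36·0 + 38·1 + 4·0 = 233
Q has the highest Borda score (429).

Q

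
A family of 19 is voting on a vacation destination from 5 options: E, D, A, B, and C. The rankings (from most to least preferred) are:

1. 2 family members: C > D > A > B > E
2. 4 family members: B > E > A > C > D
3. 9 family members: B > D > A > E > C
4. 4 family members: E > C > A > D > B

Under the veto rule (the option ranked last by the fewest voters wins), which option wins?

Last-place votes: E 2, D 4, A 0, B 4, C 9.
A is ranked last by the fewest voters, so A wins.

A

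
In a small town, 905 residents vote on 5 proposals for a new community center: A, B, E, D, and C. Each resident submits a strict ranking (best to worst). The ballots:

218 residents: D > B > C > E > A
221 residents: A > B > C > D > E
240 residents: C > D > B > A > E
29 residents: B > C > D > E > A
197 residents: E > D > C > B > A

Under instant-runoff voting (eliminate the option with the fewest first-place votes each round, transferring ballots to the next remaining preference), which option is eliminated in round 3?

A

Round 1: A 221, B 29, E 197, D 218, C 240. Eliminate B.
Round 2: A 221, E 197, D 218, C 269. Eliminate E.
Round 3: A 221, D 415, C 269. Eliminate A.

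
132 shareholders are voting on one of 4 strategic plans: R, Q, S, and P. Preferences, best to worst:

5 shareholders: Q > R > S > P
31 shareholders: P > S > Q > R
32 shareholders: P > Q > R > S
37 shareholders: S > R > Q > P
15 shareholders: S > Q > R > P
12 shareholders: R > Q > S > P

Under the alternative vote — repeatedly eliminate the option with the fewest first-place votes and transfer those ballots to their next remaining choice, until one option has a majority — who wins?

Round 1: R 12, Q 5, S 52, P 63. Eliminate Q.
Round 2: R 17, S 52, P 63. Eliminate R.
Round 3: S 69, P 63. S has a majority.

S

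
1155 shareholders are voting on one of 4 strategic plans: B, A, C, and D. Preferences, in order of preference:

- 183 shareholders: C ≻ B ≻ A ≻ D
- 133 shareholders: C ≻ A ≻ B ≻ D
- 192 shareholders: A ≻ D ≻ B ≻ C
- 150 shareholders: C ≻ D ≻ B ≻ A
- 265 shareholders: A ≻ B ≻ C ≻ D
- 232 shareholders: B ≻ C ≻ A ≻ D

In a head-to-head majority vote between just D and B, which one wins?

Voters preferring D to B: 342; preferring B to D: 813.
B wins the head-to-head.

B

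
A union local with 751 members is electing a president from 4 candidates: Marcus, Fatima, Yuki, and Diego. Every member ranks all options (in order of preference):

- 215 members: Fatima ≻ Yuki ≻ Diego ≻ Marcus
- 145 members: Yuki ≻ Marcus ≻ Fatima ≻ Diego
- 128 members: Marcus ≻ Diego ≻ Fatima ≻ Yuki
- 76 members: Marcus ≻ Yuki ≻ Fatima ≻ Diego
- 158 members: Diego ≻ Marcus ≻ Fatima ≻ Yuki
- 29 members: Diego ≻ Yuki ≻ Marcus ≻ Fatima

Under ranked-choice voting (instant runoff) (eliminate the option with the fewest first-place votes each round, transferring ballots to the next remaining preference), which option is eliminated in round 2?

Round 1: Marcus 204, Fatima 215, Yuki 145, Diego 187. Eliminate Yuki.
Round 2: Marcus 349, Fatima 215, Diego 187. Eliminate Diego.

Diego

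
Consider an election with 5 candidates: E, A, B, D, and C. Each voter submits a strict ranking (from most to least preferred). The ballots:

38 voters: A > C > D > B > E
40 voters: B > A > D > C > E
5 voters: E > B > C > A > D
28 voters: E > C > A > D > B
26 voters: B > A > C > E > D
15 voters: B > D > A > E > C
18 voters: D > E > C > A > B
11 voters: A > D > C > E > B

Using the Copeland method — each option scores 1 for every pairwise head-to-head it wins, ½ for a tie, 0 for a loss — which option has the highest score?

E: loses to A, B, D, and C → score 0.
A: beats E, B, D, and C → score 4.
B: beats E; loses to A, D, and C → score 1.
D: beats E and B; loses to A and C → score 2.
C: beats E, B, and D; loses to A → score 3.
A has the best pairwise record.

A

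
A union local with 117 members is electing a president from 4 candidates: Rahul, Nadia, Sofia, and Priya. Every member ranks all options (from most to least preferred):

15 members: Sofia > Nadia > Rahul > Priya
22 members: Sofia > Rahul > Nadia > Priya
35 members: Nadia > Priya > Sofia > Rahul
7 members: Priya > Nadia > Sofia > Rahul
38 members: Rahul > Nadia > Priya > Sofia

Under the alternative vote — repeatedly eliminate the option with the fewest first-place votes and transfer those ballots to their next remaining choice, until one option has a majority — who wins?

Round 1: Rahul 38, Nadia 35, Sofia 37, Priya 7. Eliminate Priya.
Round 2: Rahul 38, Nadia 42, Sofia 37. Eliminate Sofia.
Round 3: Rahul 60, Nadia 57. Rahul has a majority.

Rahul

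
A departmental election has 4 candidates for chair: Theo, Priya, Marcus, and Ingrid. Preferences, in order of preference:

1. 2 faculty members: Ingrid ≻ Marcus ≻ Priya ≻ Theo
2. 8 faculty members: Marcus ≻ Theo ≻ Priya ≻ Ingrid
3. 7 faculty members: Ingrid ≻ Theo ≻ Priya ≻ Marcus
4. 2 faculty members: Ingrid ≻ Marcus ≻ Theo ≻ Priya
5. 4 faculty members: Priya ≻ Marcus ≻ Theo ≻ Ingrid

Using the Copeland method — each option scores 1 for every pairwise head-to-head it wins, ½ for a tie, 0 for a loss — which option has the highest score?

Marcus

Theo: beats Priya and Ingrid; loses to Marcus → score 2.
Priya: beats Ingrid; loses to Theo and Marcus → score 1.
Marcus: beats Theo, Priya, and Ingrid → score 3.
Ingrid: loses to Theo, Priya, and Marcus → score 0.
Marcus has the best pairwise record.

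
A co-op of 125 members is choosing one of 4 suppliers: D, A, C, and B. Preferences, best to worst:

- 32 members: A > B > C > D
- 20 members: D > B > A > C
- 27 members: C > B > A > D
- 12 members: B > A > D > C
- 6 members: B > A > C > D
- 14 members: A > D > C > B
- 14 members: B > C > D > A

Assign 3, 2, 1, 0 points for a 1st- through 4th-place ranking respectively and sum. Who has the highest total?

B

D: 32·0 + 20·3 + 27·0 + 12·1 + 6·0 + 14·2 + 14·1 = 114
A: 32·3 + 20·1 + 27·1 + 12·2 + 6·2 + 14·3 + 14·0 = 221
C: 32·1 + 20·0 + 27·3 + 12·0 + 6·1 + 14·1 + 14·2 = 161
B: 32·2 + 20·2 + 27·2 + 12·3 + 6·3 + 14·0 + 14·3 = 254
B has the highest Borda score (254).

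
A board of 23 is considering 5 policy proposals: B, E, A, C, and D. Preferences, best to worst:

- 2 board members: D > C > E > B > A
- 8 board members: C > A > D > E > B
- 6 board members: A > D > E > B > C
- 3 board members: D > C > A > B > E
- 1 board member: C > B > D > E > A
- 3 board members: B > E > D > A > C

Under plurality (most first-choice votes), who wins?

C

First-place votes: B 3, E 0, A 6, C 9, D 5.
C has the most first-place votes.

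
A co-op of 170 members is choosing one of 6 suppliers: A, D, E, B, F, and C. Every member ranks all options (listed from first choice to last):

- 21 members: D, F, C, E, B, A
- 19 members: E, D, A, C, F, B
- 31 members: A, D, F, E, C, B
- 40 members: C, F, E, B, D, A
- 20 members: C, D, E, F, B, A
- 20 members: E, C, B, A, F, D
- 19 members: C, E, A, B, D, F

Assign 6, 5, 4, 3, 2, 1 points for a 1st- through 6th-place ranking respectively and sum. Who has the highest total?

C

A: 21·1 + 19·4 + 31·6 + 40·1 + 20·1 + 20·3 + 19·4 = 479
D: 21·6 + 19·5 + 31·5 + 40·2 + 20·5 + 20·1 + 19·2 = 614
E: 21·3 + 19·6 + 31·3 + 40·4 + 20·4 + 20·6 + 19·5 = 725
B: 21·2 + 19·1 + 31·1 + 40·3 + 20·2 + 20·4 + 19·3 = 389
F: 21·5 + 19·2 + 31·4 + 40·5 + 20·3 + 20·2 + 19·1 = 586
C: 21·4 + 19·3 + 31·2 + 40·6 + 20·6 + 20·5 + 19·6 = 777
C has the highest Borda score (777).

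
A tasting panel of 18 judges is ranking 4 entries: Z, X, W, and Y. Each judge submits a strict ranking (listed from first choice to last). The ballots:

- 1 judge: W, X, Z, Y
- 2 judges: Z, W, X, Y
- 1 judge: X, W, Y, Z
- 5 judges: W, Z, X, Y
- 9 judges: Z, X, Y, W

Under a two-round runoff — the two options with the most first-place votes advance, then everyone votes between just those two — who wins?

Z

Round 1 first-place votes: Z 11, X 1, W 6, Y 0.
Z and W advance.
Runoff: Z is preferred to W by 11 voters; W by 7.
Z wins the runoff.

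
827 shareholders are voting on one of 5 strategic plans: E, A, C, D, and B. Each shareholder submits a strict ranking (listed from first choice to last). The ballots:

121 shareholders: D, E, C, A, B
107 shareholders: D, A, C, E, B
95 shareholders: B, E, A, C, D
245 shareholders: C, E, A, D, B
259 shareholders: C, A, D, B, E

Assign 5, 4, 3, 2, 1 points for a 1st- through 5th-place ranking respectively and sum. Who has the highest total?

C

E: 121·4 + 107·2 + 95·4 + 245·4 + 259·1 = 2317
A: 121·2 + 107·4 + 95·3 + 245·3 + 259·4 = 2726
C: 121·3 + 107·3 + 95·2 + 245·5 + 259·5 = 3394
D: 121·5 + 107·5 + 95·1 + 245·2 + 259·3 = 2502
B: 121·1 + 107·1 + 95·5 + 245·1 + 259·2 = 1466
C has the highest Borda score (3394).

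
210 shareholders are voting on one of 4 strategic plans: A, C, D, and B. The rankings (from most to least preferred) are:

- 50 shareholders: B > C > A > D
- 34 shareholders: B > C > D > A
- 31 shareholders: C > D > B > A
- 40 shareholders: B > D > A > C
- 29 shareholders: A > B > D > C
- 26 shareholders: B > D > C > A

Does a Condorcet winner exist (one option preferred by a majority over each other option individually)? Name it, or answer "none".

B vs A: 181–29 for B.
B vs C: 179–31 for B.
B vs D: 179–31 for B.
B beats every other option head-to-head.

B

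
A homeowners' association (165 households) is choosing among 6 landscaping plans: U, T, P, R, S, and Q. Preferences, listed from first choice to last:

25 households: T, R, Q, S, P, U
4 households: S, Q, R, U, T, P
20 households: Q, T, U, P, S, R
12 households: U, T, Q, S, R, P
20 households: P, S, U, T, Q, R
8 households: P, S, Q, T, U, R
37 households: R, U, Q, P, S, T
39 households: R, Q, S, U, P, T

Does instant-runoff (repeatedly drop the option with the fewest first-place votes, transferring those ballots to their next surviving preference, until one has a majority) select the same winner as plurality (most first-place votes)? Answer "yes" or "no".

no

Instant-runoff — R1 U 12, T 25, P 28, R 76, S 4, Q 20 (S out); R2 U 12, T 25, P 28, R 76, Q 24 (U out); R3 T 37, P 28, R 76, Q 24 (Q out); R4 T 57, P 28, R 80 (P out); R5 T 85, R 80 (T winner). Winner: T.
Plurality — first-place votes: U 12, T 25, P 28, R 76, S 4, Q 20. Winner: R.
The two methods disagree.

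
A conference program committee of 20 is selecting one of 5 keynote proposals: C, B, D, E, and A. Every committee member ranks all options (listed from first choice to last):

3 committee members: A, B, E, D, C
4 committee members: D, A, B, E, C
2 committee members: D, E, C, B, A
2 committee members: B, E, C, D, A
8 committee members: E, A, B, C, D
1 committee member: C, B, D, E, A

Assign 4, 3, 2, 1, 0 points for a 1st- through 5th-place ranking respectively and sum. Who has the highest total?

C: 3·0 + 4·0 + 2·2 + 2·2 + 8·1 + 1·4 = 20
B: 3·3 + 4·2 + 2·1 + 2·4 + 8·2 + 1·3 = 46
D: 3·1 + 4·4 + 2·4 + 2·1 + 8·0 + 1·2 = 31
E: 3·2 + 4·1 + 2·3 + 2·3 + 8·4 + 1·1 = 55
A: 3·4 + 4·3 + 2·0 + 2·0 + 8·3 + 1·0 = 48
E has the highest Borda score (55).

E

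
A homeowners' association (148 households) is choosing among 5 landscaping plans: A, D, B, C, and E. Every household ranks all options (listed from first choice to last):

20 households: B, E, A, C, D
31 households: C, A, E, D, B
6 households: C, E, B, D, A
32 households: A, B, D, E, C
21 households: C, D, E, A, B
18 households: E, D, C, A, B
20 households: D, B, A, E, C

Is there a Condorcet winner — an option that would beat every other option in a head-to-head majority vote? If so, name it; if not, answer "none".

Checking pairwise contests:
C beats A 76–72.
A beats D 83–65.
A beats B 102–46.
E beats C 90–58.
A beats E 83–65.
Every option loses at least one head-to-head, so there is no Condorcet winner.

none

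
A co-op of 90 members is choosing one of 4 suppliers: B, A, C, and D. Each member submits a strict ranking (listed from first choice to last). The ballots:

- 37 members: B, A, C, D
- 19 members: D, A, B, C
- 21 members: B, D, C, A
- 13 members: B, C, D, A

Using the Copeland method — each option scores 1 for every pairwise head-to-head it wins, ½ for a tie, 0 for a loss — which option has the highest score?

B: beats A, C, and D → score 3.
A: beats C; loses to B and D → score 1.
C: beats D; loses to B and A → score 1.
D: beats A; loses to B and C → score 1.
B has the best pairwise record.

B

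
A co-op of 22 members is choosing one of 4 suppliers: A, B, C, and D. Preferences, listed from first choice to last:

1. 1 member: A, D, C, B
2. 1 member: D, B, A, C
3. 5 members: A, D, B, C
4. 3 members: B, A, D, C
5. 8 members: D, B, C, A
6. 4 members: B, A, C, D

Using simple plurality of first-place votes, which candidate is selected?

First-place votes: A 6, B 7, C 0, D 9.
D has the most first-place votes.

D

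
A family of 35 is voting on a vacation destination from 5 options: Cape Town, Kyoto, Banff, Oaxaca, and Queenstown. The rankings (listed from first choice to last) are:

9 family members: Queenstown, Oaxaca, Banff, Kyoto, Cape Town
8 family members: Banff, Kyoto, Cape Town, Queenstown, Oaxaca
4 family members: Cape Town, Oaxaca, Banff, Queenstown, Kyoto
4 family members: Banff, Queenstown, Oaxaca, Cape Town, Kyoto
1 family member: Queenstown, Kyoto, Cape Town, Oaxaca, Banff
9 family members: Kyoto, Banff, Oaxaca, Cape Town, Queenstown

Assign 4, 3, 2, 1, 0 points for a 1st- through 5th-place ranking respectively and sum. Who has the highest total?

Cape Town: 9·0 + 8·2 + 4·4 + 4·1 + 1·2 + 9·1 = 47
Kyoto: 9·1 + 8·3 + 4·0 + 4·0 + 1·3 + 9·4 = 72
Banff: 9·2 + 8·4 + 4·2 + 4·4 + 1·0 + 9·3 = 101
Oaxaca: 9·3 + 8·0 + 4·3 + 4·2 + 1·1 + 9·2 = 66
Queenstown: 9·4 + 8·1 + 4·1 + 4·3 + 1·4 + 9·0 = 64
Banff has the highest Borda score (101).

Banff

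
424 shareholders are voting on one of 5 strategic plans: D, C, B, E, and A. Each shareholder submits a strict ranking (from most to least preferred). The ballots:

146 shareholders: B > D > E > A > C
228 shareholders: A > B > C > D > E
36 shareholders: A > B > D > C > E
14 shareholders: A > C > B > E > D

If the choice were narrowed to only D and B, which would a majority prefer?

B

Voters preferring D to B: 0; preferring B to D: 424.
B wins the head-to-head.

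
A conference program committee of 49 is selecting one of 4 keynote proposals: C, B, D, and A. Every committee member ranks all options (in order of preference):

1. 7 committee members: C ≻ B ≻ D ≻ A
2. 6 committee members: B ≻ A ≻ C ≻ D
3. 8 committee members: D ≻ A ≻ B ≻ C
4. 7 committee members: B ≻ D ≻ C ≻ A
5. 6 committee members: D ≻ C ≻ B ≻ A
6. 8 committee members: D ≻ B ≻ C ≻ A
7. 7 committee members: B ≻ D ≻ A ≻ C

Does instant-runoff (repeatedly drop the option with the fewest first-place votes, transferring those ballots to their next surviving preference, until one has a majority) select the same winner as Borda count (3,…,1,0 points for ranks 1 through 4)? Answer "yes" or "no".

yes

Instant-runoff — R1 C 7, B 20, D 22, A 0 (A out); R2 C 7, B 20, D 22 (C out); R3 B 27, D 22 (B winner). Winner: B.
Borda — scores: C 54, B 104, D 101, A 35. Winner: B.
The two methods agree.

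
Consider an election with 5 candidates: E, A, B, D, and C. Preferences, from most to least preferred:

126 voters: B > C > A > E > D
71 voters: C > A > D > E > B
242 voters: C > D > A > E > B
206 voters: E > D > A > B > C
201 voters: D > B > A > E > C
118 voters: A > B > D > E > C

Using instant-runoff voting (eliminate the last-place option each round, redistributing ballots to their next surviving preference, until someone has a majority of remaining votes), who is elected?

B

Round 1: E 206, A 118, B 126, D 201, C 313. Eliminate A.
Round 2: E 206, B 244, D 201, C 313. Eliminate D.
Round 3: E 206, B 445, C 313. Eliminate E.
Round 4: B 651, C 313. B has a majority.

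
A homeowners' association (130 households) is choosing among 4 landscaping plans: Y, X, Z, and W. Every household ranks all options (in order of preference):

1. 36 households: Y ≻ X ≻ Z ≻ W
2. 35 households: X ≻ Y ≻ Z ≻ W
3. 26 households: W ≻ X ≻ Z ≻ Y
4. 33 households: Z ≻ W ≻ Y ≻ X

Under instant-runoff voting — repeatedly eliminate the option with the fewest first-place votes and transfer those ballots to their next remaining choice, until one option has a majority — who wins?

Round 1: Y 36, X 35, Z 33, W 26. Eliminate W.
Round 2: Y 36, X 61, Z 33. Eliminate Z.
Round 3: Y 69, X 61. Y has a majority.

Y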